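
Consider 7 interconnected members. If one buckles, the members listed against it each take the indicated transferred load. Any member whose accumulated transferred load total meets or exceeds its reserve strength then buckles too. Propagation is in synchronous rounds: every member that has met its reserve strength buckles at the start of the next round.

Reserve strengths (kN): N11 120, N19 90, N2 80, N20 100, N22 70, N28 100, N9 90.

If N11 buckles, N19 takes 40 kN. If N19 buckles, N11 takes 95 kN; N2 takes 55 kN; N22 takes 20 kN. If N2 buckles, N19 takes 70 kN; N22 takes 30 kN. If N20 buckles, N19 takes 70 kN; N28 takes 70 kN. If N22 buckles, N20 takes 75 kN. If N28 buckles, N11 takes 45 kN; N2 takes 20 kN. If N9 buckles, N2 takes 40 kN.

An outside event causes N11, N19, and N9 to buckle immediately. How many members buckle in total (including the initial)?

4

Round 1 — N11, N19, N9 buckle (initial).
  N2: +55+40 → 95 ≥ 80
  N22: +20 → 20 < 70
Round 2 — N2 buckles.
  N22: +30 → 50 < 70
No further bucklings.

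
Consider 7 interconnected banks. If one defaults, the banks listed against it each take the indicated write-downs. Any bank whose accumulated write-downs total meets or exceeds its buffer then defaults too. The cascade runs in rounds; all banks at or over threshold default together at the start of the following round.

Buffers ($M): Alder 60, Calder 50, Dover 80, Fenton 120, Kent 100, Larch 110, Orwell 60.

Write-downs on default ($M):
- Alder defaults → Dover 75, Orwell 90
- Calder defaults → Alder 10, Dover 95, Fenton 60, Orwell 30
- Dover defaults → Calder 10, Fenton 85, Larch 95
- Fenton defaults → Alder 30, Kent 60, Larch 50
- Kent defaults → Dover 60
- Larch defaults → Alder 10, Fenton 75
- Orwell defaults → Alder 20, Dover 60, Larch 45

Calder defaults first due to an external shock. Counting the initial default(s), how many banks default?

4

Round 1 — Calder defaults (initial).
  Alder: +10 → 10 < 60
  Dover: +95 → 95 ≥ 80
  Fenton: +60 → 60 < 120
  Orwell: +30 → 30 < 60
Round 2 — Dover defaults.
  Fenton: +85 → 145 ≥ 120
  Larch: +95 → 95 < 110
Round 3 — Fenton defaults.
  Alder: +30 → 40 < 60
  Kent: +60 → 60 < 100
  Larch: +50 → 145 ≥ 110
Round 4 — Larch defaults.
  Alder: +10 → 50 < 60
No further defaults.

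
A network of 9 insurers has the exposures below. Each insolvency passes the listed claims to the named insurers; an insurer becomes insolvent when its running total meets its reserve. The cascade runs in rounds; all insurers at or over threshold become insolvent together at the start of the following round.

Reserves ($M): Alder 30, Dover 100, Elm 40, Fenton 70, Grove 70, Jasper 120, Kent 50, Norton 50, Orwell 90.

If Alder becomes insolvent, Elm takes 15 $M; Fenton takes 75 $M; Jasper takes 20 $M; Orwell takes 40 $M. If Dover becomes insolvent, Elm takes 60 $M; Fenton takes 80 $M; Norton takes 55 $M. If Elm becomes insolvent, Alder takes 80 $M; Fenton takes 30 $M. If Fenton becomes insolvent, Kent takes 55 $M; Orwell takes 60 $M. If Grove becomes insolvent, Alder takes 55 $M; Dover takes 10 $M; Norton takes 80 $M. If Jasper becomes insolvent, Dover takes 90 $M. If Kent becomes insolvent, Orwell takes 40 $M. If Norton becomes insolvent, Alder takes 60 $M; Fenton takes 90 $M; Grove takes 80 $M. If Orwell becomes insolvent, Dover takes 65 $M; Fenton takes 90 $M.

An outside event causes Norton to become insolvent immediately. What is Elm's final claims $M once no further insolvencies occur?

Round 1 — Norton becomes insolvent (initial).
  Alder: +60 → 60 ≥ 30
  Fenton: +90 → 90 ≥ 70
  Grove: +80 → 80 ≥ 70
Round 2 — Alder, Fenton, Grove become insolvent.
  Dover: +10 → 10 < 100
  Elm: +15 → 15 < 40
  Jasper: +20 → 20 < 120
  Kent: +55 → 55 ≥ 50
  Orwell: +40+60 → 100 ≥ 90
Round 3 — Kent, Orwell become insolvent.
  Dover: +65 → 75 < 100
No further insolvencies.

15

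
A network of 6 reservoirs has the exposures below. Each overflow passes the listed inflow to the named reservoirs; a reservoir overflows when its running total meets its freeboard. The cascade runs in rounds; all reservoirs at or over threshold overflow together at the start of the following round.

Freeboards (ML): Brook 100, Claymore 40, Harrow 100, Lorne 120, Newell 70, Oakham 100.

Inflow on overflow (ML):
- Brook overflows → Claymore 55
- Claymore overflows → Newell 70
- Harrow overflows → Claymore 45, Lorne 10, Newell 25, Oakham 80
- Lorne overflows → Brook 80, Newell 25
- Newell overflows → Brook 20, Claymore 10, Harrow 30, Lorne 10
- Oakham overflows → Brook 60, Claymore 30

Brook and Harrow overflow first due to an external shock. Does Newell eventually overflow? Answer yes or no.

yes

Round 1 — Brook, Harrow overflow (initial).
  Claymore: +55+45 → 100 ≥ 40
  Lorne: +10 → 10 < 120
  Newell: +25 → 25 < 70
  Oakham: +80 → 80 < 100
Round 2 — Claymore overflows.
  Newell: +70 → 95 ≥ 70
Round 3 — Newell overflows.
  Lorne: +10 → 20 < 120
No further overflows.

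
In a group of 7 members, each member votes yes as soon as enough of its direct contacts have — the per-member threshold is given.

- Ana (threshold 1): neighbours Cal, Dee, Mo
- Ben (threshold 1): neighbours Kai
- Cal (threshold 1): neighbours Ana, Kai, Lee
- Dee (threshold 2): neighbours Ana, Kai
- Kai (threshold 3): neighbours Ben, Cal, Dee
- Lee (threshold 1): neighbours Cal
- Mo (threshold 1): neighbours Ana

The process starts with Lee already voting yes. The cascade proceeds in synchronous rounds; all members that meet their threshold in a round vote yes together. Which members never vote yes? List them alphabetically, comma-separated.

Round 1 — Lee votes yes (initial).
Round 2 — checking thresholds:
  Cal: 1 of 3 neighbours ≥ 1, votes yes.
Round 3 — checking thresholds:
  Ana: 1 of 3 neighbours ≥ 1, votes yes.
  Kai: 1 of 3 neighbours < 3, not yet.
Round 4 — checking thresholds:
  Dee: 1 of 2 neighbours < 2, not yet.
  Kai: 1 of 3 neighbours < 3, not yet.
  Mo: 1 of 1 neighbours ≥ 1, votes yes.
Round 5 — no new yes votes; cascade stops.

Ben, Dee, Kai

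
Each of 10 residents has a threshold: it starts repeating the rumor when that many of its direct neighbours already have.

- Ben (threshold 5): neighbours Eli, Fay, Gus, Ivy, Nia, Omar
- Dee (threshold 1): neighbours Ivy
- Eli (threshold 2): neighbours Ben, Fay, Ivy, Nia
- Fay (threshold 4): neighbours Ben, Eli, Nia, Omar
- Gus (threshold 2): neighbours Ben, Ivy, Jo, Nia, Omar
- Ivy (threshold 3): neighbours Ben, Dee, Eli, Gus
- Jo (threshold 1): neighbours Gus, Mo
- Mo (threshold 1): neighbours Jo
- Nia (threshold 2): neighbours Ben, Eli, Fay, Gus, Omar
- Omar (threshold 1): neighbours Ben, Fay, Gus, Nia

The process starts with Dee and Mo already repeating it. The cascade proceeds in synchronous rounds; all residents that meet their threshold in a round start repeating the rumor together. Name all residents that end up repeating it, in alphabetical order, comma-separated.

Dee, Jo, Mo

Round 1 — Dee, Mo start repeating the rumor (initial).
Round 2 — checking thresholds:
  Ivy: 1 of 4 neighbours < 3, not yet.
  Jo: 1 of 2 neighbours ≥ 1, starts repeating the rumor.
Round 3 — no new spreads; cascade stops.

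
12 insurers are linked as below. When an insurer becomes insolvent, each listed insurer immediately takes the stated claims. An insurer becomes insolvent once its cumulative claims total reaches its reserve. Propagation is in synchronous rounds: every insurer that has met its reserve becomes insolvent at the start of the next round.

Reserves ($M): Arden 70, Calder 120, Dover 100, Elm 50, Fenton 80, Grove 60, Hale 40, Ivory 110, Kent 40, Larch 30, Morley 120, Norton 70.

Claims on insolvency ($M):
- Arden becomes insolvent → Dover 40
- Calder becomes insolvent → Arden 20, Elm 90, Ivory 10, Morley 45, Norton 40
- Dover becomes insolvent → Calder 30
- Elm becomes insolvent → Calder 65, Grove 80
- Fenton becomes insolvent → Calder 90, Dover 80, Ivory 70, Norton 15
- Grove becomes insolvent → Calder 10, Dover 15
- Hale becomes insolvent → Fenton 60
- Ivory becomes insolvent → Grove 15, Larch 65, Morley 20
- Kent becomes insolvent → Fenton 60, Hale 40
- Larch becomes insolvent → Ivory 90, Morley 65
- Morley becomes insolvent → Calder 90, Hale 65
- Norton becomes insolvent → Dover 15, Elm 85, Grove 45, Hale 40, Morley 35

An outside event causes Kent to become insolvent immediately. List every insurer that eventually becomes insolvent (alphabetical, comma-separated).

Round 1 — Kent becomes insolvent (initial).
  Fenton: +60 → 60 < 80
  Hale: +40 → 40 ≥ 40
Round 2 — Hale becomes insolvent.
  Fenton: +60 → 120 ≥ 80
Round 3 — Fenton becomes insolvent.
  Calder: +90 → 90 < 120
  Dover: +80 → 80 < 100
  Ivory: +70 → 70 < 110
  Norton: +15 → 15 < 70
No further insolvencies.

Fenton, Hale, Kent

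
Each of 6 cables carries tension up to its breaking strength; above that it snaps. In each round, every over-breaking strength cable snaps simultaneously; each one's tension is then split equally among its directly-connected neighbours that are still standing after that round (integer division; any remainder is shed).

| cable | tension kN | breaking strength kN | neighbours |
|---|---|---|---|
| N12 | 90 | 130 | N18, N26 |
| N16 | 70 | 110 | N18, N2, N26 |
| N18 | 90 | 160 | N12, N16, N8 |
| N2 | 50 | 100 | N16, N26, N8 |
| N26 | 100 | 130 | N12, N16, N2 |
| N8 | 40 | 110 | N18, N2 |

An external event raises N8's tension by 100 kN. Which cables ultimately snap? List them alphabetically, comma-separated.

Round 1 — N8 at 140 > 110. N8 snaps.
  N8 sheds 140 kN to N18, N2: 70 each.
    N18: 90+70 = 160 ≤ 160
    N2: 50+70 = 120 > 100
Round 2 — N2 snaps.
  N2 sheds 120 kN to N16, N26: 60 each.
    N16: 70+60 = 130 > 110
    N26: 100+60 = 160 > 130
Round 3 — N16, N26 snap.
  N16 sheds 130 kN to N18: 130 each.
    N18: 160+130 = 290 > 160
  N26 sheds 160 kN to N12: 160 each.
    N12: 90+160 = 250 > 130
Round 4 — N12, N18 snap.
  N12 sheds 250 kN: no online neighbours, lost.
  N18 sheds 290 kN: no online neighbours, lost.
No further breaks.

N12, N16, N18, N2, N26, N8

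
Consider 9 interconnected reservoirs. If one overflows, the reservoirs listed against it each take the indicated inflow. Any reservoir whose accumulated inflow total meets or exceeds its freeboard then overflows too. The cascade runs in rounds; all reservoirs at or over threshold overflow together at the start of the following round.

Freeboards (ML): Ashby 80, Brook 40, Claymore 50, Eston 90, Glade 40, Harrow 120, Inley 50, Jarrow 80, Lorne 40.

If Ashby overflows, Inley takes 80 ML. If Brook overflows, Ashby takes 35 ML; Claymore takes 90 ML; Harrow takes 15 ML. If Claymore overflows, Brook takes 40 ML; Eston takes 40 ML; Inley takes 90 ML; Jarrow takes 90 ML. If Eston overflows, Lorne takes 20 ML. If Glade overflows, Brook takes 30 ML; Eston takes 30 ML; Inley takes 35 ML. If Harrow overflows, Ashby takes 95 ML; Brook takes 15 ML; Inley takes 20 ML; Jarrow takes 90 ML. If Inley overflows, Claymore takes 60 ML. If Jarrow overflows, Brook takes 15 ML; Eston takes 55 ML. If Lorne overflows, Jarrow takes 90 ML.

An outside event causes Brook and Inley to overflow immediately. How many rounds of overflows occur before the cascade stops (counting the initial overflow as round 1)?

Round 1 — Brook, Inley overflow (initial).
  Ashby: +35 → 35 < 80
  Claymore: +90+60 → 150 ≥ 50
  Harrow: +15 → 15 < 120
Round 2 — Claymore overflows.
  Eston: +40 → 40 < 90
  Jarrow: +90 → 90 ≥ 80
Round 3 — Jarrow overflows.
  Eston: +55 → 95 ≥ 90
Round 4 — Eston overflows.
  Lorne: +20 → 20 < 40
No further overflows.

4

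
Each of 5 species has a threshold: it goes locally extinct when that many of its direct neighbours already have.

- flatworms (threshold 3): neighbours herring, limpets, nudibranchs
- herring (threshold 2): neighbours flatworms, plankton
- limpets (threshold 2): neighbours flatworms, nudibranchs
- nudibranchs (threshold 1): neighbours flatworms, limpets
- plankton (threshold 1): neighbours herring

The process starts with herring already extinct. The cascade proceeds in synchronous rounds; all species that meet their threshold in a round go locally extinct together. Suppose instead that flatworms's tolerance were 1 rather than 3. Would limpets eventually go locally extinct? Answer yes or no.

yes

With flatworms's tolerance at 1:
Round 1 — herring goes locally extinct (initial).
Round 2 — checking thresholds:
  flatworms: 1 of 3 neighbours ≥ 1, goes locally extinct.
  plankton: 1 of 1 neighbours ≥ 1, goes locally extinct.
Round 3 — checking thresholds:
  limpets: 1 of 2 neighbours < 2, holds.
  nudibranchs: 1 of 2 neighbours ≥ 1, goes locally extinct.
Round 4 — checking thresholds:
  limpets: 2 of 2 neighbours ≥ 2, goes locally extinct.
Round 5 — no new extinctions; cascade stops.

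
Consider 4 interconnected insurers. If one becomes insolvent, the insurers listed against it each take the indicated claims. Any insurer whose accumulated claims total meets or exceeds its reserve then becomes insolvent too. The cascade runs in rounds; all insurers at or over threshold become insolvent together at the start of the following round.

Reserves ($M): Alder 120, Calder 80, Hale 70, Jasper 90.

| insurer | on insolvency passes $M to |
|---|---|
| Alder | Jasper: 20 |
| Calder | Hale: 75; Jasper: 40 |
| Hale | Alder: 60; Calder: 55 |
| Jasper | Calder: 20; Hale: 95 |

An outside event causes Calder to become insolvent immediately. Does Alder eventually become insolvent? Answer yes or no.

Round 1 — Calder becomes insolvent (initial).
  Hale: +75 → 75 ≥ 70
  Jasper: +40 → 40 < 90
Round 2 — Hale becomes insolvent.
  Alder: +60 → 60 < 120
No further insolvencies.

no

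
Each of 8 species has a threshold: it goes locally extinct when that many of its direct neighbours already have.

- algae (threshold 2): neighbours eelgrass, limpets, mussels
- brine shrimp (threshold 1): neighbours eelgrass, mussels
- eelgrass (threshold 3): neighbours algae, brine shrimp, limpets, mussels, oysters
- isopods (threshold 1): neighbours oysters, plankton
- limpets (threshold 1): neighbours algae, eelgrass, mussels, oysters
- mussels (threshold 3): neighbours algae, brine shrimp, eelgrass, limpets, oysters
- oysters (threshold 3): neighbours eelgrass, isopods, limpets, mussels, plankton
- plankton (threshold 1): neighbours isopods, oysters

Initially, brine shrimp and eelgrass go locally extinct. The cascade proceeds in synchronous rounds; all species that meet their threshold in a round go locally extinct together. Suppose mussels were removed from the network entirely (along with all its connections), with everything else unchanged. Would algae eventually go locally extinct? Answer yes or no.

yes

With mussels removed:
Round 1 — brine shrimp, eelgrass go locally extinct (initial).
Round 2 — checking thresholds:
  algae: 1 of 2 neighbours < 2, below threshold.
  limpets: 1 of 3 neighbours ≥ 1, goes locally extinct.
  oysters: 1 of 4 neighbours < 3, below threshold.
Round 3 — checking thresholds:
  algae: 2 of 2 neighbours ≥ 2, goes locally extinct.
  oysters: 2 of 4 neighbours < 3, below threshold.
Round 4 — no new extinctions; cascade stops.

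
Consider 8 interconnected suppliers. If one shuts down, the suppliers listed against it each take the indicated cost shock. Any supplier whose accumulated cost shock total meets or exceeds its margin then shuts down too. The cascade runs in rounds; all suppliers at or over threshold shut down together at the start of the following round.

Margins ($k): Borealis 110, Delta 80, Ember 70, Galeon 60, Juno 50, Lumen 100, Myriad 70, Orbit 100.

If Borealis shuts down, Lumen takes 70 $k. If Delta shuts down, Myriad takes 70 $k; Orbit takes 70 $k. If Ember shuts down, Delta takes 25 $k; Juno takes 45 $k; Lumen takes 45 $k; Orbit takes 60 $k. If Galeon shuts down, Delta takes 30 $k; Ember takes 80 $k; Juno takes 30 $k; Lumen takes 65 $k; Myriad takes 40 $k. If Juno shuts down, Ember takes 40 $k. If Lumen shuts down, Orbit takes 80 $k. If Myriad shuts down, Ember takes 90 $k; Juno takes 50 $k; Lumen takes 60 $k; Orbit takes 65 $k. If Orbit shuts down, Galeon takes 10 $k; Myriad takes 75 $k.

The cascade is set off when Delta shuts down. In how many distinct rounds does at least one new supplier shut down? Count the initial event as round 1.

4

Round 1 — Delta shuts down (initial).
  Myriad: +70 → 70 ≥ 70
  Orbit: +70 → 70 < 100
Round 2 — Myriad shuts down.
  Ember: +90 → 90 ≥ 70
  Juno: +50 → 50 ≥ 50
  Lumen: +60 → 60 < 100
  Orbit: +65 → 135 ≥ 100
Round 3 — Ember, Juno, Orbit shut down.
  Galeon: +10 → 10 < 60
  Lumen: +45 → 105 ≥ 100
Round 4 — Lumen shuts down.
No further shutdowns.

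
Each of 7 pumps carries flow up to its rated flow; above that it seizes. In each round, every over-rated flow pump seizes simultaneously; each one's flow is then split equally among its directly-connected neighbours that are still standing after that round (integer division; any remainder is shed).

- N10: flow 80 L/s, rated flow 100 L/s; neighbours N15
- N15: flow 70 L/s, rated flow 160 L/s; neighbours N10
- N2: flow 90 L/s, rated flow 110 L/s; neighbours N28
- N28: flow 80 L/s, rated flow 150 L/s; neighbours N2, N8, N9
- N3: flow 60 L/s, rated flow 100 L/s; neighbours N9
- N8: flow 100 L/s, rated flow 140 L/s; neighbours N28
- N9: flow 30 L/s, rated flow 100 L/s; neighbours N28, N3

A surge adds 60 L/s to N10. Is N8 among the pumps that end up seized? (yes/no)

no

Round 1 — N10 at 140 > 100. N10 seizes.
  N10 sheds 140 L/s to N15: 140 each.
    N15: 70+140 = 210 > 160
Round 2 — N15 seizes.
  N15 sheds 210 L/s: no online neighbours, lost.
No further seizures.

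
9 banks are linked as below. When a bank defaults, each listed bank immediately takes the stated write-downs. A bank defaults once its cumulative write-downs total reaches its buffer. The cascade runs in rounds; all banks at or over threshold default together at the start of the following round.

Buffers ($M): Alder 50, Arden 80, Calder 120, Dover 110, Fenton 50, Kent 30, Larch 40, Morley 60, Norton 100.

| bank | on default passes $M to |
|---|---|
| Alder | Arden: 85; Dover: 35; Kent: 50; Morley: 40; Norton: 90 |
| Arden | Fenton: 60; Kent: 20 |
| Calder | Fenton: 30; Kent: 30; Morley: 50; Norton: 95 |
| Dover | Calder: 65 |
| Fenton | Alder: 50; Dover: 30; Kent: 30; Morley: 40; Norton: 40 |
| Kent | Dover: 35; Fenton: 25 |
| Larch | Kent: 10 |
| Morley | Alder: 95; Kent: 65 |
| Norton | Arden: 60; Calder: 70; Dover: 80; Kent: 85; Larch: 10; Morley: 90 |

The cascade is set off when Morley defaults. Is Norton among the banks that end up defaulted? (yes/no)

Round 1 — Morley defaults (initial).
  Alder: +95 → 95 ≥ 50
  Kent: +65 → 65 ≥ 30
Round 2 — Alder, Kent default.
  Arden: +85 → 85 ≥ 80
  Dover: +35+35 → 70 < 110
  Fenton: +25 → 25 < 50
  Norton: +90 → 90 < 100
Round 3 — Arden defaults.
  Fenton: +60 → 85 ≥ 50
Round 4 — Fenton defaults.
  Dover: +30 → 100 < 110
  Norton: +40 → 130 ≥ 100
Round 5 — Norton defaults.
  Calder: +70 → 70 < 120
  Dover: +80 → 180 ≥ 110
  Larch: +10 → 10 < 40
Round 6 — Dover defaults.
  Calder: +65 → 135 ≥ 120
Round 7 — Calder defaults.
No further defaults.

yes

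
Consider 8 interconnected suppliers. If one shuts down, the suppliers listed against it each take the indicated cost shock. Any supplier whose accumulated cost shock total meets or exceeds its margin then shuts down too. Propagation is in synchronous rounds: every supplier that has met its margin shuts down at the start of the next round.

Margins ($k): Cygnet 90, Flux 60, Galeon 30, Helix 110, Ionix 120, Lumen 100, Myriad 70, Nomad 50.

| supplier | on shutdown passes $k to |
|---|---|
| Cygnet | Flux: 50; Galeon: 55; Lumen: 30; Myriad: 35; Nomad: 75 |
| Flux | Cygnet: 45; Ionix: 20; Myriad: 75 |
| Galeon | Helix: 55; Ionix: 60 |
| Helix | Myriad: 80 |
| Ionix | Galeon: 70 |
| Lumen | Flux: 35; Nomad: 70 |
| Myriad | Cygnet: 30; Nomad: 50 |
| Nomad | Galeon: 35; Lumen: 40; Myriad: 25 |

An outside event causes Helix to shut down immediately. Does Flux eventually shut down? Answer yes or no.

Round 1 — Helix shuts down (initial).
  Myriad: +80 → 80 ≥ 70
Round 2 — Myriad shuts down.
  Cygnet: +30 → 30 < 90
  Nomad: +50 → 50 ≥ 50
Round 3 — Nomad shuts down.
  Galeon: +35 → 35 ≥ 30
  Lumen: +40 → 40 < 100
Round 4 — Galeon shuts down.
  Ionix: +60 → 60 < 120
No further shutdowns.

no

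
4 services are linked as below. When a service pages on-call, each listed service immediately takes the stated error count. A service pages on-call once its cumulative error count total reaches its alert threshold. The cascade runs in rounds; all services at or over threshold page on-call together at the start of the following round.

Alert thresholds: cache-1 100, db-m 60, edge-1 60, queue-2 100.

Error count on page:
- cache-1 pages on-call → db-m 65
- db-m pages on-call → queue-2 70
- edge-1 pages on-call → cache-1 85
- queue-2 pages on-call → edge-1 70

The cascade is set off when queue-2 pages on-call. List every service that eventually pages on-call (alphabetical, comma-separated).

Round 1 — queue-2 pages on-call (initial).
  edge-1: +70 → 70 ≥ 60
Round 2 — edge-1 pages on-call.
  cache-1: +85 → 85 < 100
No further pages.

edge-1, queue-2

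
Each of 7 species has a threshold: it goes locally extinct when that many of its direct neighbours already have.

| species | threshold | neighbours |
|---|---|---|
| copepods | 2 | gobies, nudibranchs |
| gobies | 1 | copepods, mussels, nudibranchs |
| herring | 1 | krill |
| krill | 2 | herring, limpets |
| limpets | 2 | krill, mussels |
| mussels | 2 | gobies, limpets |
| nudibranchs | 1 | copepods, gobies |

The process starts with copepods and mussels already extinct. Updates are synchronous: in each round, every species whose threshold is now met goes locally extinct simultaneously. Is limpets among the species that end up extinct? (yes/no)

Round 1 — copepods, mussels go locally extinct (initial).
Round 2 — checking thresholds:
  gobies: 2 of 3 neighbours ≥ 1, goes locally extinct.
  limpets: 1 of 2 neighbours < 2, holds.
  nudibranchs: 1 of 2 neighbours ≥ 1, goes locally extinct.
Round 3 — no new extinctions; cascade stops.

no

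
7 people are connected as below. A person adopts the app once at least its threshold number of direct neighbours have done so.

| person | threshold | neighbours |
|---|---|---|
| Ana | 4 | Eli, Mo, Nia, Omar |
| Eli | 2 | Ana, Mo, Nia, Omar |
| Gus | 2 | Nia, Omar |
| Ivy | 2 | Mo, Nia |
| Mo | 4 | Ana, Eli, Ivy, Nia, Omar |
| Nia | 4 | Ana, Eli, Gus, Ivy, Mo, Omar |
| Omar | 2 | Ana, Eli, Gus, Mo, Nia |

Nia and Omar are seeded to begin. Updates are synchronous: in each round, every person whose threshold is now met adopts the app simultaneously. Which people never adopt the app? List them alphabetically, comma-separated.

Round 1 — Nia, Omar adopt the app (initial).
Round 2 — checking thresholds:
  Ana: 2 of 4 neighbours < 4, below threshold.
  Eli: 2 of 4 neighbours ≥ 2, adopts the app.
  Gus: 2 of 2 neighbours ≥ 2, adopts the app.
  Ivy: 1 of 2 neighbours < 2, below threshold.
  Mo: 2 of 5 neighbours < 4, below threshold.
Round 3 — no new adoptions; cascade stops.

Ana, Ivy, Mo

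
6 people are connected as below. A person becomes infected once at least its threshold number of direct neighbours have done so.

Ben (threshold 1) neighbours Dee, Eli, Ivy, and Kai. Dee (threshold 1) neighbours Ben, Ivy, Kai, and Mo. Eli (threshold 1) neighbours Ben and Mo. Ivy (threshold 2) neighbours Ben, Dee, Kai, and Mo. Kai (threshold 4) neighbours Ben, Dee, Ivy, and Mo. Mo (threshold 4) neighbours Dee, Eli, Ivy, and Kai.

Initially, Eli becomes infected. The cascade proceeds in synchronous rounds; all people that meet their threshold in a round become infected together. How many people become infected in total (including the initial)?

Round 1 — Eli becomes infected (initial).
Round 2 — checking thresholds:
  Ben: 1 of 4 neighbours ≥ 1, becomes infected.
  Mo: 1 of 4 neighbours < 4, holds.
Round 3 — checking thresholds:
  Dee: 1 of 4 neighbours ≥ 1, becomes infected.
  Ivy: 1 of 4 neighbours < 2, holds.
  Kai: 1 of 4 neighbours < 4, holds.
  Mo: 1 of 4 neighbours < 4, holds.
Round 4 — checking thresholds:
  Ivy: 2 of 4 neighbours ≥ 2, becomes infected.
  Kai: 2 of 4 neighbours < 4, holds.
  Mo: 2 of 4 neighbours < 4, holds.
Round 5 — no new infections; cascade stops.

4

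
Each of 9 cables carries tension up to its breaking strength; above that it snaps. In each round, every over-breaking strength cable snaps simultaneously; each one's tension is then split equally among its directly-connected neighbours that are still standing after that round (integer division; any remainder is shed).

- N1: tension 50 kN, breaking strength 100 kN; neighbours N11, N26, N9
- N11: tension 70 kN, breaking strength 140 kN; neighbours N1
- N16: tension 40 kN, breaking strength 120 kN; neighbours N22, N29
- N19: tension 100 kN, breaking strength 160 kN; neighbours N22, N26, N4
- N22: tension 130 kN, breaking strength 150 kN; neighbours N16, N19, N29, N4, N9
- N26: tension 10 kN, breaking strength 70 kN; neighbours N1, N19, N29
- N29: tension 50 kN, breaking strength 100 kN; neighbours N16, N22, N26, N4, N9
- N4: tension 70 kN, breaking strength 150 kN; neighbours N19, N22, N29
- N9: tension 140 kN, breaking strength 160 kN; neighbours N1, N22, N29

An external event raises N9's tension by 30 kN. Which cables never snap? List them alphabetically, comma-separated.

N11

Round 1 — N9 at 170 > 160. N9 snaps.
  N9 sheds 170 kN to N1, N22, N29: 56 each (2 lost).
    N1: 50+56 = 106 > 100
    N22: 130+56 = 186 > 150
    N29: 50+56 = 106 > 100
Round 2 — N1, N22, N29 snap.
  N1 sheds 106 kN to N11, N26: 53 each.
    N11: 70+53 = 123 ≤ 140
    N26: 10+53 = 63 ≤ 70
  N22 sheds 186 kN to N16, N19, N4: 62 each.
    N16: 40+62 = 102 ≤ 120
    N19: 100+62 = 162 > 160
    N4: 70+62 = 132 ≤ 150
  N29 sheds 106 kN to N16, N26, N4: 35 each (1 lost).
    N16: 102+35 = 137 > 120
    N26: 63+35 = 98 > 70
    N4: 132+35 = 167 > 150
Round 3 — N16, N19, N26, N4 snap.
  N16 sheds 137 kN: no online neighbours, lost.
  N19 sheds 162 kN: no online neighbours, lost.
  N26 sheds 98 kN: no online neighbours, lost.
  N4 sheds 167 kN: no online neighbours, lost.
No further breaks.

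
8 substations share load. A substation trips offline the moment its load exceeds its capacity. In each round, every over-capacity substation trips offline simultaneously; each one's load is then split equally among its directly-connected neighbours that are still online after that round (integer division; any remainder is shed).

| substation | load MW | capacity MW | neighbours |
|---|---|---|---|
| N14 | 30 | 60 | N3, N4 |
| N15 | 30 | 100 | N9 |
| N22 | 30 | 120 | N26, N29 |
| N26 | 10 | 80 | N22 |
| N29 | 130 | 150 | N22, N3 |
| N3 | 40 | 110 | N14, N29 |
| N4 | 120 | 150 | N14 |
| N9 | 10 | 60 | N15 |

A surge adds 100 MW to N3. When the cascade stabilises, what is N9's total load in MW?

10

Round 1 — N3 at 140 > 110. N3 trips offline.
  N3 sheds 140 MW to N14, N29: 70 each.
    N14: 30+70 = 100 > 60
    N29: 130+70 = 200 > 150
Round 2 — N14, N29 trip offline.
  N14 sheds 100 MW to N4: 100 each.
    N4: 120+100 = 220 > 150
  N29 sheds 200 MW to N22: 200 each.
    N22: 30+200 = 230 > 120
Round 3 — N22, N4 trip offline.
  N22 sheds 230 MW to N26: 230 each.
    N26: 10+230 = 240 > 80
  N4 sheds 220 MW: no online neighbours, lost.
Round 4 — N26 trips offline.
  N26 sheds 240 MW: no online neighbours, lost.
No further trips.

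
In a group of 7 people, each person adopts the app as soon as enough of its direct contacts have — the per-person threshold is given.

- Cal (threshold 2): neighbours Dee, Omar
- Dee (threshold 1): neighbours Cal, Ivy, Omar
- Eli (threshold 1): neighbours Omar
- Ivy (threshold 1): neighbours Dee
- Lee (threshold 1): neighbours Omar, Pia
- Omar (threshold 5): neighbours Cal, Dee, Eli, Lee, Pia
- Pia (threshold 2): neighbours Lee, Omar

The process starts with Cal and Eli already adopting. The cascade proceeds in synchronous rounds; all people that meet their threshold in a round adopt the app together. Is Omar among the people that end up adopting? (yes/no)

no

Round 1 — Cal, Eli adopt the app (initial).
Round 2 — checking thresholds:
  Dee: 1 of 3 neighbours ≥ 1, adopts the app.
  Omar: 2 of 5 neighbours < 5, holds.
Round 3 — checking thresholds:
  Ivy: 1 of 1 neighbours ≥ 1, adopts the app.
  Omar: 3 of 5 neighbours < 5, holds.
Round 4 — no new adoptions; cascade stops.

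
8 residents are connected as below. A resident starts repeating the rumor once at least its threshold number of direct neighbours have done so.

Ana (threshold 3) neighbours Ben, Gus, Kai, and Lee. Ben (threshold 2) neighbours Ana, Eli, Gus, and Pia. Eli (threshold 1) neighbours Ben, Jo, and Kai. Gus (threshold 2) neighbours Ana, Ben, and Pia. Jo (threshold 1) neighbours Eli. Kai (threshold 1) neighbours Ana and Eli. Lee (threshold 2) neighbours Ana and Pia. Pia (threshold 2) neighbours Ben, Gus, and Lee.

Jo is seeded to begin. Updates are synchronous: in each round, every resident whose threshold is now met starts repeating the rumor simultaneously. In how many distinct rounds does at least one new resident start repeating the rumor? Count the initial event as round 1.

Round 1 — Jo starts repeating the rumor (initial).
Round 2 — checking thresholds:
  Eli: 1 of 3 neighbours ≥ 1, starts repeating the rumor.
Round 3 — checking thresholds:
  Ben: 1 of 4 neighbours < 2, below threshold.
  Kai: 1 of 2 neighbours ≥ 1, starts repeating the rumor.
Round 4 — no new spreads; cascade stops.

3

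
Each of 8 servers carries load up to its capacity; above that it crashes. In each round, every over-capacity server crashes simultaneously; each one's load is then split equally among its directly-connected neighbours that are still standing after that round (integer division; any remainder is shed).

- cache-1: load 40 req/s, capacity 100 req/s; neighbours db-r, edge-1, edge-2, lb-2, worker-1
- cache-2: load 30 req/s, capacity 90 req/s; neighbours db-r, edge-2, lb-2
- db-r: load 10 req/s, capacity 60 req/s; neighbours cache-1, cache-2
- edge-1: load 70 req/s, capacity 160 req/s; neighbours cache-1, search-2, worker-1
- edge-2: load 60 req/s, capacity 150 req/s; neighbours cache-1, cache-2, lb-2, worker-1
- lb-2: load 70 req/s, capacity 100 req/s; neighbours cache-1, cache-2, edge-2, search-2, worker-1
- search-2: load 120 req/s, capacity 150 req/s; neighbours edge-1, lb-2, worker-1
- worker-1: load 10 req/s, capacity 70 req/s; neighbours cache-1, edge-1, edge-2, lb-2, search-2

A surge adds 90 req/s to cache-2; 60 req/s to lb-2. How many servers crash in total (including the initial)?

Round 1 — cache-2 at 120 > 90; lb-2 at 130 > 100. cache-2, lb-2 crash.
  cache-2 sheds 120 req/s to db-r, edge-2: 60 each.
    db-r: 10+60 = 70 > 60
    edge-2: 60+60 = 120 ≤ 150
  lb-2 sheds 130 req/s to cache-1, edge-2, search-2, worker-1: 32 each (2 lost).
    cache-1: 40+32 = 72 ≤ 100
    edge-2: 120+32 = 152 > 150
    search-2: 120+32 = 152 > 150
    worker-1: 10+32 = 42 ≤ 70
Round 2 — db-r, edge-2, search-2 crash.
  db-r sheds 70 req/s to cache-1: 70 each.
    cache-1: 72+70 = 142 > 100
  edge-2 sheds 152 req/s to cache-1, worker-1: 76 each.
    cache-1: 142+76 = 218 > 100
    worker-1: 42+76 = 118 > 70
  search-2 sheds 152 req/s to edge-1, worker-1: 76 each.
    edge-1: 70+76 = 146 ≤ 160
    worker-1: 118+76 = 194 > 70
Round 3 — cache-1, worker-1 crash.
  cache-1 sheds 218 req/s to edge-1: 218 each.
    edge-1: 146+218 = 364 > 160
  worker-1 sheds 194 req/s to edge-1: 194 each.
    edge-1: 364+194 = 558 > 160
Round 4 — edge-1 crashes.
  edge-1 sheds 558 req/s: no online neighbours, lost.
No further crashes.

8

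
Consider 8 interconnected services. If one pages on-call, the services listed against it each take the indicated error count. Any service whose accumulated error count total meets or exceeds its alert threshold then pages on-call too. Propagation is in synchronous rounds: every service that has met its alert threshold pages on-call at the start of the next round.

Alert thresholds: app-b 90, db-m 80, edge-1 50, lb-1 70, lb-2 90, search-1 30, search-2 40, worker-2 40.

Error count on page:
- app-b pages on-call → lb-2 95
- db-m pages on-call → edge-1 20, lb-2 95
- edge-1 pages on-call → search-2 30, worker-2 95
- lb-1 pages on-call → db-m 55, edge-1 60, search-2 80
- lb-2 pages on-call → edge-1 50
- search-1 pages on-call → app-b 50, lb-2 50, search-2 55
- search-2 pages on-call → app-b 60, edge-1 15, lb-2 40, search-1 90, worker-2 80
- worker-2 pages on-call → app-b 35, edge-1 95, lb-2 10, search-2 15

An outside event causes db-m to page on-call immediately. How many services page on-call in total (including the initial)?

Round 1 — db-m pages on-call (initial).
  edge-1: +20 → 20 < 50
  lb-2: +95 → 95 ≥ 90
Round 2 — lb-2 pages on-call.
  edge-1: +50 → 70 ≥ 50
Round 3 — edge-1 pages on-call.
  search-2: +30 → 30 < 40
  worker-2: +95 → 95 ≥ 40
Round 4 — worker-2 pages on-call.
  app-b: +35 → 35 < 90
  search-2: +15 → 45 ≥ 40
Round 5 — search-2 pages on-call.
  app-b: +60 → 95 ≥ 90
  search-1: +90 → 90 ≥ 30
Round 6 — app-b, search-1 page on-call.
No further pages.

7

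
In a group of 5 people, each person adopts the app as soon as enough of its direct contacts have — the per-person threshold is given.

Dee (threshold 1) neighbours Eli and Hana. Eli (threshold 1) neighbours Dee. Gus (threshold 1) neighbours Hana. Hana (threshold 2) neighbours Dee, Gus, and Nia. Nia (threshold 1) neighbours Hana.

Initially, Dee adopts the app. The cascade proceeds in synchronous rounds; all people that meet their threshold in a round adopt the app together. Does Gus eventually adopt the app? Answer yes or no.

no

Round 1 — Dee adopts the app (initial).
Round 2 — checking thresholds:
  Eli: 1 of 1 neighbours ≥ 1, adopts the app.
  Hana: 1 of 3 neighbours < 2, not yet.
Round 3 — no new adoptions; cascade stops.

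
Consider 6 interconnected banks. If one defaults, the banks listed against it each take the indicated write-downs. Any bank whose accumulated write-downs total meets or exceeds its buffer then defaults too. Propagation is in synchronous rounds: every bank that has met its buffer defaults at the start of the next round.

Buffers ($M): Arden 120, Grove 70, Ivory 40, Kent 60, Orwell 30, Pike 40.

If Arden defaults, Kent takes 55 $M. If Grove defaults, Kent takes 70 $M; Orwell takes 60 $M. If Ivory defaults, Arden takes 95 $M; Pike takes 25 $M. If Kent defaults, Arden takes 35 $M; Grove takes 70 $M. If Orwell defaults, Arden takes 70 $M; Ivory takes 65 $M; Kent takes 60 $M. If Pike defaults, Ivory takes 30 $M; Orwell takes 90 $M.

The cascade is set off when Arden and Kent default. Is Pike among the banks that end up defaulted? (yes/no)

no

Round 1 — Arden, Kent default (initial).
  Grove: +70 → 70 ≥ 70
Round 2 — Grove defaults.
  Orwell: +60 → 60 ≥ 30
Round 3 — Orwell defaults.
  Ivory: +65 → 65 ≥ 40
Round 4 — Ivory defaults.
  Pike: +25 → 25 < 40
No further defaults.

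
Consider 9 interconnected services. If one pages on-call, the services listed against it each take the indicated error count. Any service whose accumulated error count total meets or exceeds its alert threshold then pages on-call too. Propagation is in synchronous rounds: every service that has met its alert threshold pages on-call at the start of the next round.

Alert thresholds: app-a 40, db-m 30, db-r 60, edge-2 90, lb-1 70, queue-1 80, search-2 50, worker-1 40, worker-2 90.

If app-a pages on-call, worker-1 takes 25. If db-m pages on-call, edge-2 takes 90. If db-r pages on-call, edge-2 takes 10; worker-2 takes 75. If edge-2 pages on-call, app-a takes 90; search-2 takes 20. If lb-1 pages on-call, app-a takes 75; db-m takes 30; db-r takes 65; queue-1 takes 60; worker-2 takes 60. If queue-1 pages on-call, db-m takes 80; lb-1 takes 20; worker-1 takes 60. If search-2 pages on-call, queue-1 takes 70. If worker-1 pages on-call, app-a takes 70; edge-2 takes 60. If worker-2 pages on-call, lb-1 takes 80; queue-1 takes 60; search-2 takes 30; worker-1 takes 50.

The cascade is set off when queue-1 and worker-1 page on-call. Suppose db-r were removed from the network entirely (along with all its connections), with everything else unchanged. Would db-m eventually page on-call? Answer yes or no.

yes

With db-r removed:
Round 1 — queue-1, worker-1 page on-call (initial).
  app-a: +70 → 70 ≥ 40
  db-m: +80 → 80 ≥ 30
  edge-2: +60 → 60 < 90
  lb-1: +20 → 20 < 70
Round 2 — app-a, db-m page on-call.
  edge-2: +90 → 150 ≥ 90
Round 3 — edge-2 pages on-call.
  search-2: +20 → 20 < 50
No further pages.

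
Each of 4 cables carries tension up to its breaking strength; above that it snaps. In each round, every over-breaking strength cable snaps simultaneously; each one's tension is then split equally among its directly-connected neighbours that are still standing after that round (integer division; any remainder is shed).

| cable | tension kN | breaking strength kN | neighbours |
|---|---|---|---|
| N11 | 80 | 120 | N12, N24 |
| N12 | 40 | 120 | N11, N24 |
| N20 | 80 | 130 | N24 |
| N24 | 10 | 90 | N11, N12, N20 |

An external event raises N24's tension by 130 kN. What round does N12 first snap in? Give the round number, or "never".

Round 1 — N24 at 140 > 90. N24 snaps.
  N24 sheds 140 kN to N11, N12, N20: 46 each (2 lost).
    N11: 80+46 = 126 > 120
    N12: 40+46 = 86 ≤ 120
    N20: 80+46 = 126 ≤ 130
Round 2 — N11 snaps.
  N11 sheds 126 kN to N12: 126 each.
    N12: 86+126 = 212 > 120
Round 3 — N12 snaps.
  N12 sheds 212 kN: no online neighbours, lost.
No further breaks.

3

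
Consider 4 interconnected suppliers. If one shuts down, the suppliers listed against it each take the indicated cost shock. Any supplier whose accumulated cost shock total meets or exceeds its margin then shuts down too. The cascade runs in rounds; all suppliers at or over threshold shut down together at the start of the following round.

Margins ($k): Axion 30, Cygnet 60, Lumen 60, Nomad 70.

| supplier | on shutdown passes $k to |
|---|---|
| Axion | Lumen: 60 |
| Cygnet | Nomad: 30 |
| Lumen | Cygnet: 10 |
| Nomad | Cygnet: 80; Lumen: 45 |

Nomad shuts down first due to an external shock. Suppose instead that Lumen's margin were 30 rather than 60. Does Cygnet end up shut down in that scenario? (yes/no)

yes

With Lumen's margin at 30:
Round 1 — Nomad shuts down (initial).
  Cygnet: +80 → 80 ≥ 60
  Lumen: +45 → 45 ≥ 30
Round 2 — Cygnet, Lumen shut down.
No further shutdowns.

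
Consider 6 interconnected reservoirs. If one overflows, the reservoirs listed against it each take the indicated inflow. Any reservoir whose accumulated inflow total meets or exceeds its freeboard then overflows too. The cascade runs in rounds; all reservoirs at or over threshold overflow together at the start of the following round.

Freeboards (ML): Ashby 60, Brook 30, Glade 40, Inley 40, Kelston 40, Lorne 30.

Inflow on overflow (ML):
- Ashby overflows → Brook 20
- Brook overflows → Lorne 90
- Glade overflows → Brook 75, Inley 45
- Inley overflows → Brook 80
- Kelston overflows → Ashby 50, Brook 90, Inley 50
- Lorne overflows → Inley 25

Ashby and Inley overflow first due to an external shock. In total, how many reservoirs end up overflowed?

Round 1 — Ashby, Inley overflow (initial).
  Brook: +20+80 → 100 ≥ 30
Round 2 — Brook overflows.
  Lorne: +90 → 90 ≥ 30
Round 3 — Lorne overflows.
No further overflows.

4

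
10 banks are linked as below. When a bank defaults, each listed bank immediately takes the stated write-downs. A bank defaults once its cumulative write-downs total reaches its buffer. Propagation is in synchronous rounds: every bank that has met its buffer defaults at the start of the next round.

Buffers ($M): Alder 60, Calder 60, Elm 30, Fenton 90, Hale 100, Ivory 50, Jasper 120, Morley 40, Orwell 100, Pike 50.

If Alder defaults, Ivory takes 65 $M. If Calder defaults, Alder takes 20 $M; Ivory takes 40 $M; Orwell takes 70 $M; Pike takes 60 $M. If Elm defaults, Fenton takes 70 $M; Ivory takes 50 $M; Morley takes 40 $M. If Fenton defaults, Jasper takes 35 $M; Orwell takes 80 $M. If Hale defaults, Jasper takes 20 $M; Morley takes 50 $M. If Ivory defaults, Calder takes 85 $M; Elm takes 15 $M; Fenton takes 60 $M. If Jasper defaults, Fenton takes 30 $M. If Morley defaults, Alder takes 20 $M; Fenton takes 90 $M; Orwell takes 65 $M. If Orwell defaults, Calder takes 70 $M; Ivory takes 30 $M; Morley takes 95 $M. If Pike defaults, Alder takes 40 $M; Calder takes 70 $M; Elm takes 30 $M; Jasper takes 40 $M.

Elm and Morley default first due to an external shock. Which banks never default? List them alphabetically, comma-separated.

Round 1 — Elm, Morley default (initial).
  Alder: +20 → 20 < 60
  Fenton: +70+90 → 160 ≥ 90
  Ivory: +50 → 50 ≥ 50
  Orwell: +65 → 65 < 100
Round 2 — Fenton, Ivory default.
  Calder: +85 → 85 ≥ 60
  Jasper: +35 → 35 < 120
  Orwell: +80 → 145 ≥ 100
Round 3 — Calder, Orwell default.
  Alder: +20 → 40 < 60
  Pike: +60 → 60 ≥ 50
Round 4 — Pike defaults.
  Alder: +40 → 80 ≥ 60
  Jasper: +40 → 75 < 120
Round 5 — Alder defaults.
No further defaults.

Hale, Jasper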